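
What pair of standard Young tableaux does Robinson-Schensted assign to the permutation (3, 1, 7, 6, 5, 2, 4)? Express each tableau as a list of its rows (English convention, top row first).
P = [[1, 2, 4], [3, 5], [6], [7]], Q = [[1, 3, 7], [2, 4], [5], [6]]

Insert each entry of the permutation into P by Schensted row insertion, recording in Q the position of each new cell.

Insert 3: appended to row 1. P = [[3]].
Insert 1: 1 bumps 3 from row 1; 3 starts row 2. P = [[1], [3]].
Insert 7: appended to row 1. P = [[1, 7], [3]].
Insert 6: 6 bumps 7 from row 1; 7 appends to row 2. P = [[1, 6], [3, 7]].
Insert 5: 5 bumps 6 from row 1; 6 bumps 7 from row 2; 7 starts row 3. P = [[1, 5], [3, 6], [7]].
Insert 2: 2 bumps 5 from row 1; 5 bumps 6 from row 2; 6 bumps 7 from row 3; 7 starts row 4. P = [[1, 2], [3, 5], [6], [7]].
Insert 4: appended to row 1. P = [[1, 2, 4], [3, 5], [6], [7]].

So P = [[1, 2, 4], [3, 5], [6], [7]], Q = [[1, 3, 7], [2, 4], [5], [6]].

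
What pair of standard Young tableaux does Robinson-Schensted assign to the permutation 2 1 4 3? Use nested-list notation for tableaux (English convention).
P = [[1, 3], [2, 4]], Q = [[1, 3], [2, 4]]

Insert each entry of the permutation into P by Schensted row insertion, recording in Q the position of each new cell.

Insert 2: appended to row 1. P = [[2]].
Insert 1: 1 bumps 2 from row 1; 2 starts row 2. P = [[1], [2]].
Insert 4: appended to row 1. P = [[1, 4], [2]].
Insert 3: 3 bumps 4 from row 1; 4 appends to row 2. P = [[1, 3], [2, 4]].

So P = [[1, 3], [2, 4]], Q = [[1, 3], [2, 4]].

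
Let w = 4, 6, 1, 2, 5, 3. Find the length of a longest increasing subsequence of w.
3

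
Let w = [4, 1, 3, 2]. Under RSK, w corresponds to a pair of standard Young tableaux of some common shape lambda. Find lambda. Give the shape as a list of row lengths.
[2, 1, 1]

Row-insert each entry into an empty tableau.

After inserting 4: P = [[4]].
After inserting 1: P = [[1], [4]].
After inserting 3: P = [[1, 3], [4]].
After inserting 2: P = [[1, 2], [3], [4]].

The final insertion tableau P = [[1, 2], [3], [4]] has shape [2, 1, 1].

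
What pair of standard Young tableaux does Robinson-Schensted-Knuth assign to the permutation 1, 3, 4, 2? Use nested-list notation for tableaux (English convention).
P = [[1, 2, 4], [3]], Q = [[1, 2, 3], [4]]

Insert each entry of the permutation into P by Schensted row insertion, recording in Q the position of each new cell.

Insert 1: appended to row 1. P = [[1]].
Insert 3: appended to row 1. P = [[1, 3]].
Insert 4: appended to row 1. P = [[1, 3, 4]].
Insert 2: 2 bumps 3 from row 1; 3 starts row 2. P = [[1, 2, 4], [3]].

So P = [[1, 2, 4], [3]], Q = [[1, 2, 3], [4]].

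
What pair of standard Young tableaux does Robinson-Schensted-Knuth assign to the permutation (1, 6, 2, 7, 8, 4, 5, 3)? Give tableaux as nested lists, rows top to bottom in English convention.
P = [[1, 2, 3, 5], [4, 7, 8], [6]], Q = [[1, 2, 4, 5], [3, 6, 7], [8]]

Insert each entry of the permutation into P by Schensted row insertion, recording in Q the position of each new cell.

After inserting 1: P = [[1]].
After inserting 6: P = [[1, 6]].
After inserting 2: P = [[1, 2], [6]].
After inserting 7: P = [[1, 2, 7], [6]].
After inserting 8: P = [[1, 2, 7, 8], [6]].
After inserting 4: P = [[1, 2, 4, 8], [6, 7]].
After inserting 5: P = [[1, 2, 4, 5], [6, 7, 8]].
After inserting 3: P = [[1, 2, 3, 5], [4, 7, 8], [6]].

So P = [[1, 2, 3, 5], [4, 7, 8], [6]], Q = [[1, 2, 4, 5], [3, 6, 7], [8]].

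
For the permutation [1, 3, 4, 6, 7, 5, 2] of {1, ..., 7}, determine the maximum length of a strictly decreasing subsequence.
3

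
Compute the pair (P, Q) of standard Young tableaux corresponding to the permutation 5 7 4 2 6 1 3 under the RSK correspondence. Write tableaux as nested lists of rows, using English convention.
P = [[1, 3], [2, 6], [4, 7], [5]], Q = [[1, 2], [3, 5], [4, 7], [6]]

Insert each entry of the permutation into P by Schensted row insertion, recording in Q the position of each new cell.

Insert 5: appended to row 1. P = [[5]], Q = [[1]].
Insert 7: appended to row 1. P = [[5, 7]], Q = [[1, 2]].
Insert 4: 4 bumps 5 from row 1; 5 starts row 2. P = [[4, 7], [5]], Q = [[1, 2], [3]].
Insert 2: 2 bumps 4 from row 1; 4 bumps 5 from row 2; 5 starts row 3. P = [[2, 7], [4], [5]], Q = [[1, 2], [3], [4]].
Insert 6: 6 bumps 7 from row 1; 7 appends to row 2. P = [[2, 6], [4, 7], [5]], Q = [[1, 2], [3, 5], [4]].
Insert 1: 1 bumps 2 from row 1; 2 bumps 4 from row 2; 4 bumps 5 from row 3; 5 starts row 4. P = [[1, 6], [2, 7], [4], [5]], Q = [[1, 2], [3, 5], [4], [6]].
Insert 3: 3 bumps 6 from row 1; 6 bumps 7 from row 2; 7 appends to row 3. P = [[1, 3], [2, 6], [4, 7], [5]], Q = [[1, 2], [3, 5], [4, 7], [6]].

So P = [[1, 3], [2, 6], [4, 7], [5]], Q = [[1, 2], [3, 5], [4, 7], [6]].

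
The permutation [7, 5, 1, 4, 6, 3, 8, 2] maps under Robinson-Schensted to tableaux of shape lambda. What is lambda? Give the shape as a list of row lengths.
[4, 1, 1, 1, 1]

Row-insert each entry into an empty tableau.

After inserting 7: P = [[7]].
After inserting 5: P = [[5], [7]].
After inserting 1: P = [[1], [5], [7]].
After inserting 4: P = [[1, 4], [5], [7]].
After inserting 6: P = [[1, 4, 6], [5], [7]].
After inserting 3: P = [[1, 3, 6], [4], [5], [7]].
After inserting 8: P = [[1, 3, 6, 8], [4], [5], [7]].
After inserting 2: P = [[1, 2, 6, 8], [3], [4], [5], [7]].

The final insertion tableau P = [[1, 2, 6, 8], [3], [4], [5], [7]] has shape [4, 1, 1, 1, 1].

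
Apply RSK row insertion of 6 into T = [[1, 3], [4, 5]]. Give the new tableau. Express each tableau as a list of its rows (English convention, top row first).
6 is larger than every entry of row 1, so it is appended to row 1. The new tableau is [[1, 3, 6], [4, 5]].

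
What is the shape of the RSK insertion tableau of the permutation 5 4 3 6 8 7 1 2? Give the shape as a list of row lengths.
[3, 2, 2, 1]

Row-insert each entry into an empty tableau.

After inserting 5: P = [[5]].
After inserting 4: P = [[4], [5]].
After inserting 3: P = [[3], [4], [5]].
After inserting 6: P = [[3, 6], [4], [5]].
After inserting 8: P = [[3, 6, 8], [4], [5]].
After inserting 7: P = [[3, 6, 7], [4, 8], [5]].
After inserting 1: P = [[1, 6, 7], [3, 8], [4], [5]].
After inserting 2: P = [[1, 2, 7], [3, 6], [4, 8], [5]].

The final insertion tableau P = [[1, 2, 7], [3, 6], [4, 8], [5]] has shape [3, 2, 2, 1].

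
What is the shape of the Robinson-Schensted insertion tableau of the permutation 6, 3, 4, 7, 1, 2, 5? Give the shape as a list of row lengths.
Row-insert each entry into an empty tableau.

After inserting 6: P = [[6]].
After inserting 3: P = [[3], [6]].
After inserting 4: P = [[3, 4], [6]].
After inserting 7: P = [[3, 4, 7], [6]].
After inserting 1: P = [[1, 4, 7], [3], [6]].
After inserting 2: P = [[1, 2, 7], [3, 4], [6]].
After inserting 5: P = [[1, 2, 5], [3, 4, 7], [6]].

The final insertion tableau P = [[1, 2, 5], [3, 4, 7], [6]] has shape [3, 3, 1].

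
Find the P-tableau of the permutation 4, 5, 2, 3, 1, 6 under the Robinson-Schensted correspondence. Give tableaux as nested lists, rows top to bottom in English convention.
Insert 4: appended to row 1. P = [[4]].
Insert 5: appended to row 1. P = [[4, 5]].
Insert 2: 2 bumps 4 from row 1; 4 starts row 2. P = [[2, 5], [4]].
Insert 3: 3 bumps 5 from row 1; 5 appends to row 2. P = [[2, 3], [4, 5]].
Insert 1: 1 bumps 2 from row 1; 2 bumps 4 from row 2; 4 starts row 3. P = [[1, 3], [2, 5], [4]].
Insert 6: appended to row 1. P = [[1, 3, 6], [2, 5], [4]].

So P = [[1, 3, 6], [2, 5], [4]].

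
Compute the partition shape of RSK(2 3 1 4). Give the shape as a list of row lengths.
RSK row insertion gives P = [[1, 3, 4], [2]], which has shape [3, 1].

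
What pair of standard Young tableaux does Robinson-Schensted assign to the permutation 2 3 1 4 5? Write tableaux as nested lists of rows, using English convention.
Insert each entry of the permutation into P by Schensted row insertion, recording in Q the position of each new cell.

Insert 2: appended to row 1. P = [[2]].
Insert 3: appended to row 1. P = [[2, 3]].
Insert 1: 1 bumps 2 from row 1; 2 starts row 2. P = [[1, 3], [2]].
Insert 4: appended to row 1. P = [[1, 3, 4], [2]].
Insert 5: appended to row 1. P = [[1, 3, 4, 5], [2]].

So P = [[1, 3, 4, 5], [2]], Q = [[1, 2, 4, 5], [3]].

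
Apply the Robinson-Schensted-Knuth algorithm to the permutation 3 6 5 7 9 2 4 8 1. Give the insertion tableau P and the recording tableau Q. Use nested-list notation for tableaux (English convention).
Insert each entry of the permutation into P by Schensted row insertion, recording in Q the position of each new cell.

Insert 3: appended to row 1. P = [[3]].
Insert 6: appended to row 1. P = [[3, 6]].
Insert 5: 5 bumps 6 from row 1; 6 starts row 2. P = [[3, 5], [6]].
Insert 7: appended to row 1. P = [[3, 5, 7], [6]].
Insert 9: appended to row 1. P = [[3, 5, 7, 9], [6]].
Insert 2: 2 bumps 3 from row 1; 3 bumps 6 from row 2; 6 starts row 3. P = [[2, 5, 7, 9], [3], [6]].
Insert 4: 4 bumps 5 from row 1; 5 appends to row 2. P = [[2, 4, 7, 9], [3, 5], [6]].
Insert 8: 8 bumps 9 from row 1; 9 appends to row 2. P = [[2, 4, 7, 8], [3, 5, 9], [6]].
Insert 1: 1 bumps 2 from row 1; 2 bumps 3 from row 2; 3 bumps 6 from row 3; 6 starts row 4. P = [[1, 4, 7, 8], [2, 5, 9], [3], [6]].

So P = [[1, 4, 7, 8], [2, 5, 9], [3], [6]], Q = [[1, 2, 4, 5], [3, 7, 8], [6], [9]].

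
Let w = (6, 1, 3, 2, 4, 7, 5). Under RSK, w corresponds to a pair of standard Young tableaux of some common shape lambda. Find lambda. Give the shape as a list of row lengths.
[4, 2, 1]

Row-insert each entry into an empty tableau.

After inserting 6: P = [[6]].
After inserting 1: P = [[1], [6]].
After inserting 3: P = [[1, 3], [6]].
After inserting 2: P = [[1, 2], [3], [6]].
After inserting 4: P = [[1, 2, 4], [3], [6]].
After inserting 7: P = [[1, 2, 4, 7], [3], [6]].
After inserting 5: P = [[1, 2, 4, 5], [3, 7], [6]].

The final insertion tableau P = [[1, 2, 4, 5], [3, 7], [6]] has shape [4, 2, 1].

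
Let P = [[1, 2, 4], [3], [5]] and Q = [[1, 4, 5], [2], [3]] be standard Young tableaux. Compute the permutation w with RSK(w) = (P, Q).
5 3 1 2 4

Reverse the RSK construction: for i from n down to 1, find the cell of Q containing i, remove the entry at that cell from P, and reverse-bump it up through P; the value ejected from row 1 is w(i).

Step i=5: Q has 5 at row 1, column 3; remove that cell from P, ejecting 4. So w(5) = 4. P is now [[1, 2], [3], [5]].
Step i=4: Q has 4 at row 1, column 2; remove that cell from P, ejecting 2. So w(4) = 2. P is now [[1], [3], [5]].
Step i=3: Q has 3 at row 3, column 1; remove 5 from row 3 of P and reverse-bump: 5 enters row 2 and ejects 3; 3 enters row 1 and ejects 1. So w(3) = 1. P is now [[3], [5]].
Step i=2: Q has 2 at row 2, column 1; remove 5 from row 2 of P and reverse-bump: 5 enters row 1 and ejects 3. So w(2) = 3. P is now [[5]].
Step i=1: Q has 1 at row 1, column 1; remove that cell from P, ejecting 5. So w(1) = 5. P is now [].

So w = 5 3 1 2 4.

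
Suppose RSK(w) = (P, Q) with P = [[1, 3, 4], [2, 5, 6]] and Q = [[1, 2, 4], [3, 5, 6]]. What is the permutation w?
Reverse RSK: for i = n, n-1, ..., 1, locate i in Q, remove the corresponding corner cell from P, and reverse-bump its entry up through P; the value ejected from row 1 is w(i).

So w = 2 5 1 6 3 4.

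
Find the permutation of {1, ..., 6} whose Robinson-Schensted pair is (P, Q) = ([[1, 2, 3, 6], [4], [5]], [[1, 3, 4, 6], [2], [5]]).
Reverse the RSK construction: for i from n down to 1, find the cell of Q containing i, remove the entry at that cell from P, and reverse-bump it up through P; the value ejected from row 1 is w(i).

Step i=6: Q has 6 at row 1, column 4; remove that cell from P, ejecting 6. So w(6) = 6. P is now [[1, 2, 3], [4], [5]].
Step i=5: Q has 5 at row 3, column 1; remove 5 from row 3 of P and reverse-bump: 5 enters row 2 and ejects 4; 4 enters row 1 and ejects 3. So w(5) = 3. P is now [[1, 2, 4], [5]].
Step i=4: Q has 4 at row 1, column 3; remove that cell from P, ejecting 4. So w(4) = 4. P is now [[1, 2], [5]].
Step i=3: Q has 3 at row 1, column 2; remove that cell from P, ejecting 2. So w(3) = 2. P is now [[1], [5]].
Step i=2: Q has 2 at row 2, column 1; remove 5 from row 2 of P and reverse-bump: 5 enters row 1 and ejects 1. So w(2) = 1. P is now [[5]].
Step i=1: Q has 1 at row 1, column 1; remove that cell from P, ejecting 5. So w(1) = 5. P is now [].

So w = 5 1 2 4 3 6.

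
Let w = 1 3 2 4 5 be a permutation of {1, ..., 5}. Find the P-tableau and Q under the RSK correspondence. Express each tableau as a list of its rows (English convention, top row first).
Insert each entry of the permutation into P by Schensted row insertion, recording in Q the position of each new cell.

After inserting 1: P = [[1]].
After inserting 3: P = [[1, 3]].
After inserting 2: P = [[1, 2], [3]].
After inserting 4: P = [[1, 2, 4], [3]].
After inserting 5: P = [[1, 2, 4, 5], [3]].

So P = [[1, 2, 4, 5], [3]], Q = [[1, 2, 4, 5], [3]].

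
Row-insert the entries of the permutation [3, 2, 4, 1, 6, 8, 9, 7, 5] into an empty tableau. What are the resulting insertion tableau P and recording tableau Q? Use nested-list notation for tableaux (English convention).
Insert each entry of the permutation into P by Schensted row insertion, recording in Q the position of each new cell.

Insert 3: appended to row 1. P = [[3]].
Insert 2: 2 bumps 3 from row 1; 3 starts row 2. P = [[2], [3]].
Insert 4: appended to row 1. P = [[2, 4], [3]].
Insert 1: 1 bumps 2 from row 1; 2 bumps 3 from row 2; 3 starts row 3. P = [[1, 4], [2], [3]].
Insert 6: appended to row 1. P = [[1, 4, 6], [2], [3]].
Insert 8: appended to row 1. P = [[1, 4, 6, 8], [2], [3]].
Insert 9: appended to row 1. P = [[1, 4, 6, 8, 9], [2], [3]].
Insert 7: 7 bumps 8 from row 1; 8 appends to row 2. P = [[1, 4, 6, 7, 9], [2, 8], [3]].
Insert 5: 5 bumps 6 from row 1; 6 bumps 8 from row 2; 8 appends to row 3. P = [[1, 4, 5, 7, 9], [2, 6], [3, 8]].

So P = [[1, 4, 5, 7, 9], [2, 6], [3, 8]], Q = [[1, 3, 5, 6, 7], [2, 8], [4, 9]].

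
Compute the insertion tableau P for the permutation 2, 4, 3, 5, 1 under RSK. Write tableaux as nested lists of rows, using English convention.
After inserting 2: P = [[2]].
After inserting 4: P = [[2, 4]].
After inserting 3: P = [[2, 3], [4]].
After inserting 5: P = [[2, 3, 5], [4]].
After inserting 1: P = [[1, 3, 5], [2], [4]].

So P = [[1, 3, 5], [2], [4]].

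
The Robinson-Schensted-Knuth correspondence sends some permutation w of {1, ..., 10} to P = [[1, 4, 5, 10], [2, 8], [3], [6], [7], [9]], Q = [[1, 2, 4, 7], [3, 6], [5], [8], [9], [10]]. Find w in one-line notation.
Reverse RSK: for i = n, n-1, ..., 1, locate i in Q, remove the corresponding corner cell from P, and reverse-bump its entry up through P; the value ejected from row 1 is w(i).

So w = 3 9 7 8 4 6 10 5 2 1.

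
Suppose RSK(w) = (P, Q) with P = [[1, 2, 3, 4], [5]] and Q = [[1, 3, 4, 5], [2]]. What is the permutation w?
Reverse RSK: for i = n, n-1, ..., 1, locate i in Q, remove the corresponding corner cell from P, and reverse-bump its entry up through P; the value ejected from row 1 is w(i).

So w = 5 1 2 3 4.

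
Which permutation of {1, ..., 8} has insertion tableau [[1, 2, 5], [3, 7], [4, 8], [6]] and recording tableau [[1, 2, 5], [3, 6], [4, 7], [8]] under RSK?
Reverse the RSK construction: for i from n down to 1, find the cell of Q containing i, remove the entry at that cell from P, and reverse-bump it up through P; the value ejected from row 1 is w(i).

Step i=8: Q has 8 at row 4, column 1; remove 6 from row 4 of P and reverse-bump: 6 enters row 3 and ejects 4; 4 enters row 2 and ejects 3; 3 enters row 1 and ejects 2. So w(8) = 2. P is now [[1, 3, 5], [4, 7], [6, 8]].
Step i=7: Q has 7 at row 3, column 2; remove 8 from row 3 of P and reverse-bump: 8 enters row 2 and ejects 7; 7 enters row 1 and ejects 5. So w(7) = 5. P is now [[1, 3, 7], [4, 8], [6]].
Step i=6: Q has 6 at row 2, column 2; remove 8 from row 2 of P and reverse-bump: 8 enters row 1 and ejects 7. So w(6) = 7. P is now [[1, 3, 8], [4], [6]].
Step i=5: Q has 5 at row 1, column 3; remove that cell from P, ejecting 8. So w(5) = 8. P is now [[1, 3], [4], [6]].
Step i=4: Q has 4 at row 3, column 1; remove 6 from row 3 of P and reverse-bump: 6 enters row 2 and ejects 4; 4 enters row 1 and ejects 3. So w(4) = 3. P is now [[1, 4], [6]].
Step i=3: Q has 3 at row 2, column 1; remove 6 from row 2 of P and reverse-bump: 6 enters row 1 and ejects 4. So w(3) = 4. P is now [[1, 6]].
Step i=2: Q has 2 at row 1, column 2; remove that cell from P, ejecting 6. So w(2) = 6. P is now [[1]].
Step i=1: Q has 1 at row 1, column 1; remove that cell from P, ejecting 1. So w(1) = 1. P is now [].

So w = 1 6 4 3 8 7 5 2.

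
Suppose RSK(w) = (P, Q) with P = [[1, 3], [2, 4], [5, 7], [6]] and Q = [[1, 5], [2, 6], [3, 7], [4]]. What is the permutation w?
6 5 2 1 7 4 3

Reverse the RSK construction: for i from n down to 1, find the cell of Q containing i, remove the entry at that cell from P, and reverse-bump it up through P; the value ejected from row 1 is w(i).

Step i=7: Q has 7 at row 3, column 2; remove 7 from row 3 of P and reverse-bump: 7 enters row 2 and ejects 4; 4 enters row 1 and ejects 3. So w(7) = 3. P is now [[1, 4], [2, 7], [5], [6]].
Step i=6: Q has 6 at row 2, column 2; remove 7 from row 2 of P and reverse-bump: 7 enters row 1 and ejects 4. So w(6) = 4. P is now [[1, 7], [2], [5], [6]].
Step i=5: Q has 5 at row 1, column 2; remove that cell from P, ejecting 7. So w(5) = 7. P is now [[1], [2], [5], [6]].
Step i=4: Q has 4 at row 4, column 1; remove 6 from row 4 of P and reverse-bump: 6 enters row 3 and ejects 5; 5 enters row 2 and ejects 2; 2 enters row 1 and ejects 1. So w(4) = 1. P is now [[2], [5], [6]].
Step i=3: Q has 3 at row 3, column 1; remove 6 from row 3 of P and reverse-bump: 6 enters row 2 and ejects 5; 5 enters row 1 and ejects 2. So w(3) = 2. P is now [[5], [6]].
Step i=2: Q has 2 at row 2, column 1; remove 6 from row 2 of P and reverse-bump: 6 enters row 1 and ejects 5. So w(2) = 5. P is now [[6]].
Step i=1: Q has 1 at row 1, column 1; remove that cell from P, ejecting 6. So w(1) = 6. P is now [].

So w = 6 5 2 1 7 4 3.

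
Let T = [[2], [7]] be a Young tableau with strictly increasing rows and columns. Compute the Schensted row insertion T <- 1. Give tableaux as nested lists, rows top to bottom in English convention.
In row 1, 1 replaces 2 (the leftmost entry greater than 1); 2 is bumped to row 2. In row 2, 2 replaces 7 (the leftmost entry greater than 2); 7 is bumped to row 3. 7 starts a new row 3. The new tableau is [[1], [2], [7]].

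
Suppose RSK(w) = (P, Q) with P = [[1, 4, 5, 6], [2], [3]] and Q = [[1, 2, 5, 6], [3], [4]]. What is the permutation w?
3 4 2 1 5 6

Reverse the RSK construction: for i from n down to 1, find the cell of Q containing i, remove the entry at that cell from P, and reverse-bump it up through P; the value ejected from row 1 is w(i).

Step i=6: Q has 6 at row 1, column 4; remove that cell from P, ejecting 6. So w(6) = 6. P is now [[1, 4, 5], [2], [3]].
Step i=5: Q has 5 at row 1, column 3; remove that cell from P, ejecting 5. So w(5) = 5. P is now [[1, 4], [2], [3]].
Step i=4: Q has 4 at row 3, column 1; remove 3 from row 3 of P and reverse-bump: 3 enters row 2 and ejects 2; 2 enters row 1 and ejects 1. So w(4) = 1. P is now [[2, 4], [3]].
Step i=3: Q has 3 at row 2, column 1; remove 3 from row 2 of P and reverse-bump: 3 enters row 1 and ejects 2. So w(3) = 2. P is now [[3, 4]].
Step i=2: Q has 2 at row 1, column 2; remove that cell from P, ejecting 4. So w(2) = 4. P is now [[3]].
Step i=1: Q has 1 at row 1, column 1; remove that cell from P, ejecting 3. So w(1) = 3. P is now [].

So w = 3 4 2 1 5 6.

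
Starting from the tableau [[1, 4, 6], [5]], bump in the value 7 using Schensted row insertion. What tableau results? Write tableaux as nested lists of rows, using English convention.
[[1, 4, 6, 7], [5]]

7 is larger than every entry of row 1, so it is appended to row 1. The new tableau is [[1, 4, 6, 7], [5]].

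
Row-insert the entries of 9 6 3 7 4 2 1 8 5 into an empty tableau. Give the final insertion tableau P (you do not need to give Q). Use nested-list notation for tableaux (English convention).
Insert 9: appended to row 1. P = [[9]].
Insert 6: 6 bumps 9 from row 1; 9 starts row 2. P = [[6], [9]].
Insert 3: 3 bumps 6 from row 1; 6 bumps 9 from row 2; 9 starts row 3. P = [[3], [6], [9]].
Insert 7: appended to row 1. P = [[3, 7], [6], [9]].
Insert 4: 4 bumps 7 from row 1; 7 appends to row 2. P = [[3, 4], [6, 7], [9]].
Insert 2: 2 bumps 3 from row 1; 3 bumps 6 from row 2; 6 bumps 9 from row 3; 9 starts row 4. P = [[2, 4], [3, 7], [6], [9]].
Insert 1: 1 bumps 2 from row 1; 2 bumps 3 from row 2; 3 bumps 6 from row 3; 6 bumps 9 from row 4; 9 starts row 5. P = [[1, 4], [2, 7], [3], [6], [9]].
Insert 8: appended to row 1. P = [[1, 4, 8], [2, 7], [3], [6], [9]].
Insert 5: 5 bumps 8 from row 1; 8 appends to row 2. P = [[1, 4, 5], [2, 7, 8], [3], [6], [9]].

So P = [[1, 4, 5], [2, 7, 8], [3], [6], [9]].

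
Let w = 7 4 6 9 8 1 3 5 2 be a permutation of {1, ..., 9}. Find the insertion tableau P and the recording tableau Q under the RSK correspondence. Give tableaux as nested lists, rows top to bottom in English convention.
P = [[1, 2, 5], [3, 6, 8], [4, 9], [7]], Q = [[1, 3, 4], [2, 5, 8], [6, 7], [9]]

Insert each entry of the permutation into P by Schensted row insertion, recording in Q the position of each new cell.

Insert 7: appended to row 1. P = [[7]].
Insert 4: 4 bumps 7 from row 1; 7 starts row 2. P = [[4], [7]].
Insert 6: appended to row 1. P = [[4, 6], [7]].
Insert 9: appended to row 1. P = [[4, 6, 9], [7]].
Insert 8: 8 bumps 9 from row 1; 9 appends to row 2. P = [[4, 6, 8], [7, 9]].
Insert 1: 1 bumps 4 from row 1; 4 bumps 7 from row 2; 7 starts row 3. P = [[1, 6, 8], [4, 9], [7]].
Insert 3: 3 bumps 6 from row 1; 6 bumps 9 from row 2; 9 appends to row 3. P = [[1, 3, 8], [4, 6], [7, 9]].
Insert 5: 5 bumps 8 from row 1; 8 appends to row 2. P = [[1, 3, 5], [4, 6, 8], [7, 9]].
Insert 2: 2 bumps 3 from row 1; 3 bumps 4 from row 2; 4 bumps 7 from row 3; 7 starts row 4. P = [[1, 2, 5], [3, 6, 8], [4, 9], [7]].

So P = [[1, 2, 5], [3, 6, 8], [4, 9], [7]], Q = [[1, 3, 4], [2, 5, 8], [6, 7], [9]].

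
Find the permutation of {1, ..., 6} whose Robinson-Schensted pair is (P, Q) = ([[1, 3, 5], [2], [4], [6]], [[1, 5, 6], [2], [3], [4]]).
Reverse the RSK construction: for i from n down to 1, find the cell of Q containing i, remove the entry at that cell from P, and reverse-bump it up through P; the value ejected from row 1 is w(i).

Step i=6: Q has 6 at row 1, column 3; remove that cell from P, ejecting 5. So w(6) = 5. P is now [[1, 3], [2], [4], [6]].
Step i=5: Q has 5 at row 1, column 2; remove that cell from P, ejecting 3. So w(5) = 3. P is now [[1], [2], [4], [6]].
Step i=4: Q has 4 at row 4, column 1; remove 6 from row 4 of P and reverse-bump: 6 enters row 3 and ejects 4; 4 enters row 2 and ejects 2; 2 enters row 1 and ejects 1. So w(4) = 1. P is now [[2], [4], [6]].
Step i=3: Q has 3 at row 3, column 1; remove 6 from row 3 of P and reverse-bump: 6 enters row 2 and ejects 4; 4 enters row 1 and ejects 2. So w(3) = 2. P is now [[4], [6]].
Step i=2: Q has 2 at row 2, column 1; remove 6 from row 2 of P and reverse-bump: 6 enters row 1 and ejects 4. So w(2) = 4. P is now [[6]].
Step i=1: Q has 1 at row 1, column 1; remove that cell from P, ejecting 6. So w(1) = 6. P is now [].

So w = 6 4 2 1 3 5.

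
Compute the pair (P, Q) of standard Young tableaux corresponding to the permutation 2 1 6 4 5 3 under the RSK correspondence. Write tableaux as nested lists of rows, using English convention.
P = [[1, 3, 5], [2, 4], [6]], Q = [[1, 3, 5], [2, 4], [6]]

Insert each entry of the permutation into P by Schensted row insertion, recording in Q the position of each new cell.

Insert 2: appended to row 1. P = [[2]], Q = [[1]].
Insert 1: 1 bumps 2 from row 1; 2 starts row 2. P = [[1], [2]], Q = [[1], [2]].
Insert 6: appended to row 1. P = [[1, 6], [2]], Q = [[1, 3], [2]].
Insert 4: 4 bumps 6 from row 1; 6 appends to row 2. P = [[1, 4], [2, 6]], Q = [[1, 3], [2, 4]].
Insert 5: appended to row 1. P = [[1, 4, 5], [2, 6]], Q = [[1, 3, 5], [2, 4]].
Insert 3: 3 bumps 4 from row 1; 4 bumps 6 from row 2; 6 starts row 3. P = [[1, 3, 5], [2, 4], [6]], Q = [[1, 3, 5], [2, 4], [6]].

So P = [[1, 3, 5], [2, 4], [6]], Q = [[1, 3, 5], [2, 4], [6]].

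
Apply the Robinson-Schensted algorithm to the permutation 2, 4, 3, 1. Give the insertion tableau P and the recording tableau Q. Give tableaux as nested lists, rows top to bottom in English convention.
P = [[1, 3], [2], [4]], Q = [[1, 2], [3], [4]]

Insert each entry of the permutation into P by Schensted row insertion, recording in Q the position of each new cell.

After inserting 2: P = [[2]].
After inserting 4: P = [[2, 4]].
After inserting 3: P = [[2, 3], [4]].
After inserting 1: P = [[1, 3], [2], [4]].

So P = [[1, 3], [2], [4]], Q = [[1, 2], [3], [4]].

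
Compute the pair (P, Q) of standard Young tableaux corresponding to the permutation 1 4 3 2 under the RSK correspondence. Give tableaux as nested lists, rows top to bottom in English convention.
Insert each entry of the permutation into P by Schensted row insertion, recording in Q the position of each new cell.

After inserting 1: P = [[1]].
After inserting 4: P = [[1, 4]].
After inserting 3: P = [[1, 3], [4]].
After inserting 2: P = [[1, 2], [3], [4]].

So P = [[1, 2], [3], [4]], Q = [[1, 2], [3], [4]].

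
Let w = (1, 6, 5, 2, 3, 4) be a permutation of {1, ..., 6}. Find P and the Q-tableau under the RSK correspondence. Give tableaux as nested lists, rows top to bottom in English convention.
Insert each entry of the permutation into P by Schensted row insertion, recording in Q the position of each new cell.

Insert 1: appended to row 1. P = [[1]], Q = [[1]].
Insert 6: appended to row 1. P = [[1, 6]], Q = [[1, 2]].
Insert 5: 5 bumps 6 from row 1; 6 starts row 2. P = [[1, 5], [6]], Q = [[1, 2], [3]].
Insert 2: 2 bumps 5 from row 1; 5 bumps 6 from row 2; 6 starts row 3. P = [[1, 2], [5], [6]], Q = [[1, 2], [3], [4]].
Insert 3: appended to row 1. P = [[1, 2, 3], [5], [6]], Q = [[1, 2, 5], [3], [4]].
Insert 4: appended to row 1. P = [[1, 2, 3, 4], [5], [6]], Q = [[1, 2, 5, 6], [3], [4]].

So P = [[1, 2, 3, 4], [5], [6]], Q = [[1, 2, 5, 6], [3], [4]].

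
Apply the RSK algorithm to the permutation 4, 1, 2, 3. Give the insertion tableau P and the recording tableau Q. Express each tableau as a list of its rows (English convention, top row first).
Insert each entry of the permutation into P by Schensted row insertion, recording in Q the position of each new cell.

Insert 4: appended to row 1. P = [[4]], Q = [[1]].
Insert 1: 1 bumps 4 from row 1; 4 starts row 2. P = [[1], [4]], Q = [[1], [2]].
Insert 2: appended to row 1. P = [[1, 2], [4]], Q = [[1, 3], [2]].
Insert 3: appended to row 1. P = [[1, 2, 3], [4]], Q = [[1, 3, 4], [2]].

So P = [[1, 2, 3], [4]], Q = [[1, 3, 4], [2]].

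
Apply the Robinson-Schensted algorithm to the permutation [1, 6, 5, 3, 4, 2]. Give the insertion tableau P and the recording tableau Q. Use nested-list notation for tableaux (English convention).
P = [[1, 2, 4], [3], [5], [6]], Q = [[1, 2, 5], [3], [4], [6]]

Insert each entry of the permutation into P by Schensted row insertion, recording in Q the position of each new cell.

Insert 1: appended to row 1. P = [[1]].
Insert 6: appended to row 1. P = [[1, 6]].
Insert 5: 5 bumps 6 from row 1; 6 starts row 2. P = [[1, 5], [6]].
Insert 3: 3 bumps 5 from row 1; 5 bumps 6 from row 2; 6 starts row 3. P = [[1, 3], [5], [6]].
Insert 4: appended to row 1. P = [[1, 3, 4], [5], [6]].
Insert 2: 2 bumps 3 from row 1; 3 bumps 5 from row 2; 5 bumps 6 from row 3; 6 starts row 4. P = [[1, 2, 4], [3], [5], [6]].

So P = [[1, 2, 4], [3], [5], [6]], Q = [[1, 2, 5], [3], [4], [6]].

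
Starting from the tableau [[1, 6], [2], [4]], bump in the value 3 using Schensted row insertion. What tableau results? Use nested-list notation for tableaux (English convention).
[[1, 3], [2, 6], [4]]

In row 1, 3 replaces 6 (the leftmost entry greater than 3); 6 is bumped to row 2. 6 is appended to row 2. The new tableau is [[1, 3], [2, 6], [4]].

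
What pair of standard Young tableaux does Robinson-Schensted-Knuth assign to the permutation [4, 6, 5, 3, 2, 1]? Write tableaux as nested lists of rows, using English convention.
Insert each entry of the permutation into P by Schensted row insertion, recording in Q the position of each new cell.

After inserting 4: P = [[4]].
After inserting 6: P = [[4, 6]].
After inserting 5: P = [[4, 5], [6]].
After inserting 3: P = [[3, 5], [4], [6]].
After inserting 2: P = [[2, 5], [3], [4], [6]].
After inserting 1: P = [[1, 5], [2], [3], [4], [6]].

So P = [[1, 5], [2], [3], [4], [6]], Q = [[1, 2], [3], [4], [5], [6]].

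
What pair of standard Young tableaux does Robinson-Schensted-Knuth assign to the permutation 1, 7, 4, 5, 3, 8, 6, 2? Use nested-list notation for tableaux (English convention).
P = [[1, 2, 5, 6], [3, 8], [4], [7]], Q = [[1, 2, 4, 6], [3, 7], [5], [8]]

Insert each entry of the permutation into P by Schensted row insertion, recording in Q the position of each new cell.

Insert 1: appended to row 1. P = [[1]], Q = [[1]].
Insert 7: appended to row 1. P = [[1, 7]], Q = [[1, 2]].
Insert 4: 4 bumps 7 from row 1; 7 starts row 2. P = [[1, 4], [7]], Q = [[1, 2], [3]].
Insert 5: appended to row 1. P = [[1, 4, 5], [7]], Q = [[1, 2, 4], [3]].
Insert 3: 3 bumps 4 from row 1; 4 bumps 7 from row 2; 7 starts row 3. P = [[1, 3, 5], [4], [7]], Q = [[1, 2, 4], [3], [5]].
Insert 8: appended to row 1. P = [[1, 3, 5, 8], [4], [7]], Q = [[1, 2, 4, 6], [3], [5]].
Insert 6: 6 bumps 8 from row 1; 8 appends to row 2. P = [[1, 3, 5, 6], [4, 8], [7]], Q = [[1, 2, 4, 6], [3, 7], [5]].
Insert 2: 2 bumps 3 from row 1; 3 bumps 4 from row 2; 4 bumps 7 from row 3; 7 starts row 4. P = [[1, 2, 5, 6], [3, 8], [4], [7]], Q = [[1, 2, 4, 6], [3, 7], [5], [8]].

So P = [[1, 2, 5, 6], [3, 8], [4], [7]], Q = [[1, 2, 4, 6], [3, 7], [5], [8]].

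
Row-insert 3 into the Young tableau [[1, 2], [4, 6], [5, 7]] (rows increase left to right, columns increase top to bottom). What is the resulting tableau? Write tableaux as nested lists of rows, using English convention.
[[1, 2, 3], [4, 6], [5, 7]]

3 is larger than every entry of row 1, so it is appended to row 1. The new tableau is [[1, 2, 3], [4, 6], [5, 7]].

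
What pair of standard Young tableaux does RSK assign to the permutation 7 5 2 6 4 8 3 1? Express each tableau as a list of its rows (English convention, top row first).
Insert each entry of the permutation into P by Schensted row insertion, recording in Q the position of each new cell.

Insert 7: appended to row 1. P = [[7]], Q = [[1]].
Insert 5: 5 bumps 7 from row 1; 7 starts row 2. P = [[5], [7]], Q = [[1], [2]].
Insert 2: 2 bumps 5 from row 1; 5 bumps 7 from row 2; 7 starts row 3. P = [[2], [5], [7]], Q = [[1], [2], [3]].
Insert 6: appended to row 1. P = [[2, 6], [5], [7]], Q = [[1, 4], [2], [3]].
Insert 4: 4 bumps 6 from row 1; 6 appends to row 2. P = [[2, 4], [5, 6], [7]], Q = [[1, 4], [2, 5], [3]].
Insert 8: appended to row 1. P = [[2, 4, 8], [5, 6], [7]], Q = [[1, 4, 6], [2, 5], [3]].
Insert 3: 3 bumps 4 from row 1; 4 bumps 5 from row 2; 5 bumps 7 from row 3; 7 starts row 4. P = [[2, 3, 8], [4, 6], [5], [7]], Q = [[1, 4, 6], [2, 5], [3], [7]].
Insert 1: 1 bumps 2 from row 1; 2 bumps 4 from row 2; 4 bumps 5 from row 3; 5 bumps 7 from row 4; 7 starts row 5. P = [[1, 3, 8], [2, 6], [4], [5], [7]], Q = [[1, 4, 6], [2, 5], [3], [7], [8]].

So P = [[1, 3, 8], [2, 6], [4], [5], [7]], Q = [[1, 4, 6], [2, 5], [3], [7], [8]].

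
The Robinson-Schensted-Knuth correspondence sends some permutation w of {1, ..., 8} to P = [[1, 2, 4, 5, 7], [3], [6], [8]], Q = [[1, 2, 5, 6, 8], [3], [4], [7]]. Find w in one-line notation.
1 8 6 3 4 5 2 7

Reverse the RSK construction: for i from n down to 1, find the cell of Q containing i, remove the entry at that cell from P, and reverse-bump it up through P; the value ejected from row 1 is w(i).

Step i=8: Q has 8 at row 1, column 5; remove that cell from P, ejecting 7. So w(8) = 7. P is now [[1, 2, 4, 5], [3], [6], [8]].
Step i=7: Q has 7 at row 4, column 1; remove 8 from row 4 of P and reverse-bump: 8 enters row 3 and ejects 6; 6 enters row 2 and ejects 3; 3 enters row 1 and ejects 2. So w(7) = 2. P is now [[1, 3, 4, 5], [6], [8]].
Step i=6: Q has 6 at row 1, column 4; remove that cell from P, ejecting 5. So w(6) = 5. P is now [[1, 3, 4], [6], [8]].
Step i=5: Q has 5 at row 1, column 3; remove that cell from P, ejecting 4. So w(5) = 4. P is now [[1, 3], [6], [8]].
Step i=4: Q has 4 at row 3, column 1; remove 8 from row 3 of P and reverse-bump: 8 enters row 2 and ejects 6; 6 enters row 1 and ejects 3. So w(4) = 3. P is now [[1, 6], [8]].
Step i=3: Q has 3 at row 2, column 1; remove 8 from row 2 of P and reverse-bump: 8 enters row 1 and ejects 6. So w(3) = 6. P is now [[1, 8]].
Step i=2: Q has 2 at row 1, column 2; remove that cell from P, ejecting 8. So w(2) = 8. P is now [[1]].
Step i=1: Q has 1 at row 1, column 1; remove that cell from P, ejecting 1. So w(1) = 1. P is now [].

So w = 1 8 6 3 4 5 2 7.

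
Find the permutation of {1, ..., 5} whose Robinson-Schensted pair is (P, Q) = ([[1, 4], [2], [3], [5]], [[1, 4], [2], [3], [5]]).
Reverse RSK: for i = n, n-1, ..., 1, locate i in Q, remove the corresponding corner cell from P, and reverse-bump its entry up through P; the value ejected from row 1 is w(i).

So w = 5 3 2 4 1.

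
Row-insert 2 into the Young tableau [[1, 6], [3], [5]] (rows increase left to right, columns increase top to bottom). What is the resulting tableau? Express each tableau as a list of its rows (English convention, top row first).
In row 1, 2 replaces 6 (the leftmost entry greater than 2); 6 is bumped to row 2. 6 is appended to row 2. The new tableau is [[1, 2], [3, 6], [5]].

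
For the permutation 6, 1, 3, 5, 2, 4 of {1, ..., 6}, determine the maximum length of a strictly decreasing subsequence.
3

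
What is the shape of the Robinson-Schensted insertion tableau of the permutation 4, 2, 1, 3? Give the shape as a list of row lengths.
[2, 1, 1]

Row-insert each entry into an empty tableau.

After inserting 4: P = [[4]].
After inserting 2: P = [[2], [4]].
After inserting 1: P = [[1], [2], [4]].
After inserting 3: P = [[1, 3], [2], [4]].

The final insertion tableau P = [[1, 3], [2], [4]] has shape [2, 1, 1].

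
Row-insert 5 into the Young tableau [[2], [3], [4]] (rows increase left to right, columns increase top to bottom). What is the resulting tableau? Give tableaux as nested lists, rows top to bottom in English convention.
[[2, 5], [3], [4]]

5 is larger than every entry of row 1, so it is appended to row 1. The new tableau is [[2, 5], [3], [4]].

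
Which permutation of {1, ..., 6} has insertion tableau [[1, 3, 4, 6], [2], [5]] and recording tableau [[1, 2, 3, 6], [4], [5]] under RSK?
2 3 5 4 1 6

Reverse the RSK construction: for i from n down to 1, find the cell of Q containing i, remove the entry at that cell from P, and reverse-bump it up through P; the value ejected from row 1 is w(i).

Step i=6: Q has 6 at row 1, column 4; remove that cell from P, ejecting 6. So w(6) = 6. P is now [[1, 3, 4], [2], [5]].
Step i=5: Q has 5 at row 3, column 1; remove 5 from row 3 of P and reverse-bump: 5 enters row 2 and ejects 2; 2 enters row 1 and ejects 1. So w(5) = 1. P is now [[2, 3, 4], [5]].
Step i=4: Q has 4 at row 2, column 1; remove 5 from row 2 of P and reverse-bump: 5 enters row 1 and ejects 4. So w(4) = 4. P is now [[2, 3, 5]].
Step i=3: Q has 3 at row 1, column 3; remove that cell from P, ejecting 5. So w(3) = 5. P is now [[2, 3]].
Step i=2: Q has 2 at row 1, column 2; remove that cell from P, ejecting 3. So w(2) = 3. P is now [[2]].
Step i=1: Q has 1 at row 1, column 1; remove that cell from P, ejecting 2. So w(1) = 2. P is now [].

So w = 2 3 5 4 1 6.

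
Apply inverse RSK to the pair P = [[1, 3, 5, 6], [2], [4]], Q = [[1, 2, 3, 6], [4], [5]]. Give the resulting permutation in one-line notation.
2 4 5 3 1 6

Reverse RSK: for i = n, n-1, ..., 1, locate i in Q, remove the corresponding corner cell from P, and reverse-bump its entry up through P; the value ejected from row 1 is w(i).

So w = 2 4 5 3 1 6.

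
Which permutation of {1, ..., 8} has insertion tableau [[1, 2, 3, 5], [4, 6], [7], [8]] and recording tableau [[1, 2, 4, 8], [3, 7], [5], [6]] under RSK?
1 8 4 7 6 2 3 5

Reverse RSK: for i = n, n-1, ..., 1, locate i in Q, remove the corresponding corner cell from P, and reverse-bump its entry up through P; the value ejected from row 1 is w(i).

So w = 1 8 4 7 6 2 3 5.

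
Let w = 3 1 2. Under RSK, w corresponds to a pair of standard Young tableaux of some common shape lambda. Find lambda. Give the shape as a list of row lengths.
Row-insert each entry into an empty tableau.

After inserting 3: P = [[3]].
After inserting 1: P = [[1], [3]].
After inserting 2: P = [[1, 2], [3]].

The final insertion tableau P = [[1, 2], [3]] has shape [2, 1].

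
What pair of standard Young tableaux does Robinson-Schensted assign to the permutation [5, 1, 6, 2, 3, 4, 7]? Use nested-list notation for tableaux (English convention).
Insert each entry of the permutation into P by Schensted row insertion, recording in Q the position of each new cell.

Insert 5: appended to row 1. P = [[5]].
Insert 1: 1 bumps 5 from row 1; 5 starts row 2. P = [[1], [5]].
Insert 6: appended to row 1. P = [[1, 6], [5]].
Insert 2: 2 bumps 6 from row 1; 6 appends to row 2. P = [[1, 2], [5, 6]].
Insert 3: appended to row 1. P = [[1, 2, 3], [5, 6]].
Insert 4: appended to row 1. P = [[1, 2, 3, 4], [5, 6]].
Insert 7: appended to row 1. P = [[1, 2, 3, 4, 7], [5, 6]].

So P = [[1, 2, 3, 4, 7], [5, 6]], Q = [[1, 3, 5, 6, 7], [2, 4]].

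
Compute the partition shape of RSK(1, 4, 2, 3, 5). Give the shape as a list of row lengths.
[4, 1]

Row-insert each entry into an empty tableau.

After inserting 1: P = [[1]].
After inserting 4: P = [[1, 4]].
After inserting 2: P = [[1, 2], [4]].
After inserting 3: P = [[1, 2, 3], [4]].
After inserting 5: P = [[1, 2, 3, 5], [4]].

The final insertion tableau P = [[1, 2, 3, 5], [4]] has shape [4, 1].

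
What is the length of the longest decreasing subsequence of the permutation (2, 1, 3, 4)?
2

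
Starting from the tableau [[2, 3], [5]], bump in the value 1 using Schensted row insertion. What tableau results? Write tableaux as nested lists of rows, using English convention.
In row 1, 1 replaces 2 (the leftmost entry greater than 1); 2 is bumped to row 2. In row 2, 2 replaces 5 (the leftmost entry greater than 2); 5 is bumped to row 3. 5 starts a new row 3. The new tableau is [[1, 3], [2], [5]].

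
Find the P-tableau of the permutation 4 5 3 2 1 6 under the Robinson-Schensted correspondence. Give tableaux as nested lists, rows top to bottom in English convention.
Insert 4: appended to row 1. P = [[4]].
Insert 5: appended to row 1. P = [[4, 5]].
Insert 3: 3 bumps 4 from row 1; 4 starts row 2. P = [[3, 5], [4]].
Insert 2: 2 bumps 3 from row 1; 3 bumps 4 from row 2; 4 starts row 3. P = [[2, 5], [3], [4]].
Insert 1: 1 bumps 2 from row 1; 2 bumps 3 from row 2; 3 bumps 4 from row 3; 4 starts row 4. P = [[1, 5], [2], [3], [4]].
Insert 6: appended to row 1. P = [[1, 5, 6], [2], [3], [4]].

So P = [[1, 5, 6], [2], [3], [4]].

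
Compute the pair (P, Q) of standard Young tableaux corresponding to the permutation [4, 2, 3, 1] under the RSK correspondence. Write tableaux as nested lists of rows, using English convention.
Insert each entry of the permutation into P by Schensted row insertion, recording in Q the position of each new cell.

After inserting 4: P = [[4]].
After inserting 2: P = [[2], [4]].
After inserting 3: P = [[2, 3], [4]].
After inserting 1: P = [[1, 3], [2], [4]].

So P = [[1, 3], [2], [4]], Q = [[1, 3], [2], [4]].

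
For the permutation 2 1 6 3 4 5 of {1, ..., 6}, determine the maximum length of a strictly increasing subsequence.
4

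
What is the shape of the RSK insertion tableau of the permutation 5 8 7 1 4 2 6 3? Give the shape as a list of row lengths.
[3, 2, 2, 1]

RSK row insertion gives P = [[1, 2, 3], [4, 6], [5, 7], [8]], which has shape [3, 2, 2, 1].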